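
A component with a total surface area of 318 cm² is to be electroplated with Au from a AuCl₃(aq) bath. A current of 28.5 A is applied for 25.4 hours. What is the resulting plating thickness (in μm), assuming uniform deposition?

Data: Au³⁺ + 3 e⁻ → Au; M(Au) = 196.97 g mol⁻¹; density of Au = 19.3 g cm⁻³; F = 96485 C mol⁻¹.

Q = I·t = 28.50 × 91440 = 2606000 C; n(e⁻) = 27.01 mol.
n(Au) = n(e⁻)/3 = 9.003 mol, so m = 9.003 × 196.97 = 1773 g.
Volume = m/ρ = 1773 / 19.3 = 91.88 cm³.
Thickness = V/A = 91.88 / 318 = 0.289 cm = 2890 μm.

2890 μm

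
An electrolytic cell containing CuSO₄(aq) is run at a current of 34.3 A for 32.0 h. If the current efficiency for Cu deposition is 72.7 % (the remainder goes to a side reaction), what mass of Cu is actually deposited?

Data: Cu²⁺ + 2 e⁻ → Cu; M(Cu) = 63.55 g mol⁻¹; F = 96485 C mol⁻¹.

Q = I·t = 34.30 × 115200 = 3951000 C.
n(e⁻) = 3951000/96485 = 40.95 mol; theoretically n(Cu) = 40.95/2 = 20.48 mol, m_theo = 1301 g.
At 72.7 % efficiency, m_actual = 0.727 × 1301 = 946 g.

946 g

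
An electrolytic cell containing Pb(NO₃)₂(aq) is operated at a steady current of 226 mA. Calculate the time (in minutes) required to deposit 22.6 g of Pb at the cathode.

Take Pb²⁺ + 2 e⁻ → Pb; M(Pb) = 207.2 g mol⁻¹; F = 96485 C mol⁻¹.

n(Pb) = m/M = 22.6 / 207.2 = 0.1091 mol.
Each Pb atom requires 2 electrons, so n(e⁻) = 2 × 0.1091 = 0.2181 mol.
Q = n(e⁻)·F = 0.2181 × 96485 = 21050 C.
t = Q/I = 21050 / 0.2260 A = 93130 s = 1550 min.

1550 min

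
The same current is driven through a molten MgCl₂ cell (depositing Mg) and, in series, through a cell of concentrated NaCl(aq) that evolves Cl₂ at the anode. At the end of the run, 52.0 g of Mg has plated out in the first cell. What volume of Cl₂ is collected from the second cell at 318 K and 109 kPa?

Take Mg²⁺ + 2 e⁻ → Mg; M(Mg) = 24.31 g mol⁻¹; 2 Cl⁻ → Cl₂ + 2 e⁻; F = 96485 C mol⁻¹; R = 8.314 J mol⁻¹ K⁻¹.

51.9 L

n(Mg) = 52.0 / 24.31 = 2.139 mol, so n(e⁻) = 2 × 2.139 = 4.278 mol.
The cells are in series, so the same 4.278 mol of electrons passes through the second cell.
2 Cl⁻ → Cl₂ + 2 e⁻ — 2 mol e⁻ per mol Cl₂, so n(Cl₂) = 4.278/2 = 2.139 mol.
V = nRT/P = (2.139 × 8.314 × 318) / (109 × 10³) = 0.0519 m³ = 51.9 L.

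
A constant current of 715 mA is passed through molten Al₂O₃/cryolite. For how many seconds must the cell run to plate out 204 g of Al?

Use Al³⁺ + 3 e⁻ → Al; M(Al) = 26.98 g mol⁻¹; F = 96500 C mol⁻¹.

n(Al) = m/M = 204 / 26.98 = 7.561 mol.
Each Al atom requires 3 electrons, so n(e⁻) = 3 × 7.561 = 22.68 mol.
Q = n(e⁻)·F = 22.68 × 96500 = 2189000 C.
t = Q/I = 2189000 / 0.7150 A = 3061000 s.

3.06 × 10⁶ s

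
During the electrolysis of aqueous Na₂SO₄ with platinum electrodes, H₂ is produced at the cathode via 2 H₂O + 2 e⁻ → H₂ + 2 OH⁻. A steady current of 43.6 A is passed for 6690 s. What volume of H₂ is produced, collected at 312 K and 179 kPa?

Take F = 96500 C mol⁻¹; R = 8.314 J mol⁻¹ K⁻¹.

Q = I·t = 43.60 A × 6690.0 s = 291700 C.
n(e⁻) = Q/F = 291700 / 96500 = 3.023 mol.
2 electrons are transferred per H₂ molecule, so n(H₂) = 3.023 / 2 = 1.511 mol.
V = nRT/P = (1.511 × 8.314 × 312) / (179 × 10³ Pa) = 0.0219 m³ = 21.9 L.

21.9 L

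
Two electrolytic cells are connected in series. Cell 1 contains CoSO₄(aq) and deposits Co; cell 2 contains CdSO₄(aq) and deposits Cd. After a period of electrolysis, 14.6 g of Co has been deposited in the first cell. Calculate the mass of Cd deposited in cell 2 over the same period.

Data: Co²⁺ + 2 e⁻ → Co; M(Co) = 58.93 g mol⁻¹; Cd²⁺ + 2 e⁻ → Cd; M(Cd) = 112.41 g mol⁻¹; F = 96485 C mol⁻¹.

27.8 g

n(Co) = 14.6 / 58.93 = 0.2478 mol.
Since Co²⁺ + 2 e⁻ → Co, n(e⁻) passed = 2 × 0.2478 = 0.4955 mol.
Cells in series carry the same charge, so the same 0.4955 mol of electrons passes through cell 2.
Cd²⁺ + 2 e⁻ → Cd, so n(Cd) = 0.4955 / 2 = 0.2478 mol.
m(Cd) = 0.2478 × 112.41 = 27.8 g.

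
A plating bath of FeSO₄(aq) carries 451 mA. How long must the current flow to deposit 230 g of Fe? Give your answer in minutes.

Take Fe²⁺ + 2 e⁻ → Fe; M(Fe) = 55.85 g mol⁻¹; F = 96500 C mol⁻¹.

n(Fe) = m/M = 230 / 55.85 = 4.118 mol.
Each Fe atom requires 2 electrons, so n(e⁻) = 2 × 4.118 = 8.236 mol.
Q = n(e⁻)·F = 8.236 × 96500 = 794800 C.
t = Q/I = 794800 / 0.4510 A = 1762000 s = 29400 min.

29400 min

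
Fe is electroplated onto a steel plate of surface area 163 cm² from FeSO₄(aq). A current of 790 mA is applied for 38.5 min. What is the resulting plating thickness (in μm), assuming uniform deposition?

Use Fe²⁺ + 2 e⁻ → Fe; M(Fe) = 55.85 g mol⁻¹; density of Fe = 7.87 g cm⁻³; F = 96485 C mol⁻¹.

Q = I·t = 0.7900 × 2310.0 = 1825 C; n(e⁻) = 0.01891 mol.
n(Fe) = n(e⁻)/2 = 0.009457 mol, so m = 0.009457 × 55.85 = 0.5282 g.
Volume = m/ρ = 0.5282 / 7.87 = 0.06711 cm³.
Thickness = V/A = 0.06711 / 163 = 4.12 × 10⁻⁴ cm = 4.12 μm.

4.12 μm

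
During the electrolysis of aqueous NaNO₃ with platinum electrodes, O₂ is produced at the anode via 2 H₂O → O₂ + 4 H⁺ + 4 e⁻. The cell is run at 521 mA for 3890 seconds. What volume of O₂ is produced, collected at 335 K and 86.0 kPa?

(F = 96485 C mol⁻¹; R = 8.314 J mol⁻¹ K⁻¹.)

0.170 L

Q = I·t = 0.5210 A × 3890.0 s = 2027 C.
n(e⁻) = Q/F = 2027 / 96485 = 0.02101 mol.
4 electrons are transferred per O₂ molecule, so n(O₂) = 0.02101 / 4 = 0.005251 mol.
V = nRT/P = (0.005251 × 8.314 × 335) / (86.0 × 10³ Pa) = 1.70 × 10⁻⁴ m³ = 0.170 L.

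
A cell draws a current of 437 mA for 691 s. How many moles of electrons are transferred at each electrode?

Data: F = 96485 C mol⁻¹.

Q = I·t = 0.4370 A × 691.00 s = 302.0 C.
n(e⁻) = Q/F = 302.0 / 96485 = 0.00313 mol.

0.00313 mol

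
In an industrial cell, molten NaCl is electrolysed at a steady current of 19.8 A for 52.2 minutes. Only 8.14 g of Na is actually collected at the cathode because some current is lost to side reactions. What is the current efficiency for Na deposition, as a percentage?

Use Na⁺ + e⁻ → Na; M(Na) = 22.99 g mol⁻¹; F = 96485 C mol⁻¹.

Q = I·t = 19.80 × 3132.0 = 62010 C; n(e⁻) = 62010/96485 = 0.6427 mol.
Theoretical n(Na) = n(e⁻)/1 = 0.6427 mol, i.e. m_theo = 0.6427 × 22.99 = 14.78 g.
Efficiency = m_actual / m_theo = 8.14 / 14.78 = 55.1 %.

55.1 %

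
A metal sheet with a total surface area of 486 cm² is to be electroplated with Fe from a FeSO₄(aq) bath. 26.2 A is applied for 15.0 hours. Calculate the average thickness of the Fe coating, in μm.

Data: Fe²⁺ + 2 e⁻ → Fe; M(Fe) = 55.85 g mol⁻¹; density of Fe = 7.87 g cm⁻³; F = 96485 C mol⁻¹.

1070 μm

Q = I·t = 26.20 × 54000 = 1415000 C; n(e⁻) = 14.66 mol.
n(Fe) = n(e⁻)/2 = 7.332 mol, so m = 7.332 × 55.85 = 409.5 g.
Volume = m/ρ = 409.5 / 7.87 = 52.03 cm³.
Thickness = V/A = 52.03 / 486 = 0.107 cm = 1070 μm.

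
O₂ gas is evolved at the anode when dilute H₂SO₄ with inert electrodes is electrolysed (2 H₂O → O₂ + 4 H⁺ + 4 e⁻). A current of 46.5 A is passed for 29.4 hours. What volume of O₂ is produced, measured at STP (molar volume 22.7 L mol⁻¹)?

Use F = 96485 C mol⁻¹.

Q = I·t = 46.50 A × 105840 s = 4922000 C.
n(e⁻) = Q/F = 4922000 / 96485 = 51.01 mol.
4 electrons are transferred per O₂ molecule, so n(O₂) = 51.01 / 4 = 12.75 mol.
V = n × V_m = 12.75 × 22.7 = 289 L.

289 L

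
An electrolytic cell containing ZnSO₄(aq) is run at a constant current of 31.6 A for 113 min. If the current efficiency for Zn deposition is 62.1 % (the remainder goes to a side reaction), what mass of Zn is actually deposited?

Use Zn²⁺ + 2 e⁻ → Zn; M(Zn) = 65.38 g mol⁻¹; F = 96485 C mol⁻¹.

Q = I·t = 31.60 × 6780.0 = 214200 C.
n(e⁻) = 214200/96485 = 2.221 mol; theoretically n(Zn) = 2.221/2 = 1.110 mol, m_theo = 72.59 g.
At 62.1 % efficiency, m_actual = 0.621 × 72.59 = 45.1 g.

45.1 g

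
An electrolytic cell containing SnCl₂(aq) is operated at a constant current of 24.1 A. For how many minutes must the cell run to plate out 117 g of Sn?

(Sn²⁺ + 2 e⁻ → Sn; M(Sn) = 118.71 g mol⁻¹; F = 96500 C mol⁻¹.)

n(Sn) = m/M = 117 / 118.71 = 0.9856 mol.
Each Sn atom requires 2 electrons, so n(e⁻) = 2 × 0.9856 = 1.971 mol.
Q = n(e⁻)·F = 1.971 × 96500 = 190200 C.
t = Q/I = 190200 / 24.10 A = 7893 s = 132 min.

132 min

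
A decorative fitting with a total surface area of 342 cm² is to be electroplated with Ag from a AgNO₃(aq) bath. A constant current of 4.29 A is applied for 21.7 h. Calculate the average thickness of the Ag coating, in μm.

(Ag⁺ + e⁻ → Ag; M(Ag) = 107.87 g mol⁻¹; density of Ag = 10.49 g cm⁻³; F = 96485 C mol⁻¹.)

Q = I·t = 4.290 × 78120 = 335100 C; n(e⁻) = 3.473 mol.
n(Ag) = n(e⁻)/1 = 3.473 mol, so m = 3.473 × 107.87 = 374.7 g.
Volume = m/ρ = 374.7 / 10.49 = 35.72 cm³.
Thickness = V/A = 35.72 / 342 = 0.104 cm = 1040 μm.

1040 μm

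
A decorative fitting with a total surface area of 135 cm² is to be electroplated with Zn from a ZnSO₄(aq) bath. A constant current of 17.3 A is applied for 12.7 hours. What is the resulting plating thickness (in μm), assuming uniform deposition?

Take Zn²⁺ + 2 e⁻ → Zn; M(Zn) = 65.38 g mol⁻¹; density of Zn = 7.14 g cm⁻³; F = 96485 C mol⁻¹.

Q = I·t = 17.30 × 45720 = 791000 C; n(e⁻) = 8.198 mol.
n(Zn) = n(e⁻)/2 = 4.099 mol, so m = 4.099 × 65.38 = 268.0 g.
Volume = m/ρ = 268.0 / 7.14 = 37.53 cm³.
Thickness = V/A = 37.53 / 135 = 0.278 cm = 2780 μm.

2780 μm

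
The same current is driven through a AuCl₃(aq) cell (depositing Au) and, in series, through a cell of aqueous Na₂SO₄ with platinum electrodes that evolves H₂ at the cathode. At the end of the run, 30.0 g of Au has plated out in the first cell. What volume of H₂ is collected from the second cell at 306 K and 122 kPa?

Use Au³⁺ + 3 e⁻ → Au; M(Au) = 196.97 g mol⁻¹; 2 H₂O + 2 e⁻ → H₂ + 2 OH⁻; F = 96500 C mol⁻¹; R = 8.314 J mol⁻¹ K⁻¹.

4.76 L

n(Au) = 30.0 / 196.97 = 0.1523 mol, so n(e⁻) = 3 × 0.1523 = 0.4569 mol.
The cells are in series, so the same 0.4569 mol of electrons passes through the second cell.
2 H₂O + 2 e⁻ → H₂ + 2 OH⁻ — 2 mol e⁻ per mol H₂, so n(H₂) = 0.4569/2 = 0.2285 mol.
V = nRT/P = (0.2285 × 8.314 × 306) / (122 × 10³) = 0.00476 m³ = 4.76 L.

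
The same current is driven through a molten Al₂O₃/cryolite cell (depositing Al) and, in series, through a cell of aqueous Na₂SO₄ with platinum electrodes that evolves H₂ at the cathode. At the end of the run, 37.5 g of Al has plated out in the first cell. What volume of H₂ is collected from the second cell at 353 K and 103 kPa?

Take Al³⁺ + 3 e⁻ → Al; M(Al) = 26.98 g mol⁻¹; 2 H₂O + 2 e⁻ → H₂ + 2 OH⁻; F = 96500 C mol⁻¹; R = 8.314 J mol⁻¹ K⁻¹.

59.4 L

n(Al) = 37.5 / 26.98 = 1.390 mol, so n(e⁻) = 3 × 1.390 = 4.170 mol.
The cells are in series, so the same 4.170 mol of electrons passes through the second cell.
2 H₂O + 2 e⁻ → H₂ + 2 OH⁻ — 2 mol e⁻ per mol H₂, so n(H₂) = 4.170/2 = 2.085 mol.
V = nRT/P = (2.085 × 8.314 × 353) / (103 × 10³) = 0.0594 m³ = 59.4 L.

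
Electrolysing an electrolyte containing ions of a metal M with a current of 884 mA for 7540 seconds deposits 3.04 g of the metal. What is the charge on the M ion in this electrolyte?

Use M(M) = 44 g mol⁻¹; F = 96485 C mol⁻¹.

Q = I·t = 0.8840 A × 7540.0 s = 6665 C, so n(e⁻) = 6665/96485 = 0.06908 mol.
n(M) deposited = 3.04 / 44 = 0.06909 mol.
Electrons per atom = n(e⁻)/n(M) = 0.06908 / 0.06909 = 1.00 ≈ 1, so the ion is M⁺.

+1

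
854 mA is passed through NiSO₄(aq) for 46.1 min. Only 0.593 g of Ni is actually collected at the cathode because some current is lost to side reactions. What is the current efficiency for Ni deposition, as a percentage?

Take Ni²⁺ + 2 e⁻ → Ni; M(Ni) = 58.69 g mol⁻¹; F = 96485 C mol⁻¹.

82.5 %

Q = I·t = 0.8540 × 2766.0 = 2362 C; n(e⁻) = 2362/96485 = 0.02448 mol.
Theoretical n(Ni) = n(e⁻)/2 = 0.01224 mol, i.e. m_theo = 0.01224 × 58.69 = 0.7184 g.
Efficiency = m_actual / m_theo = 0.593 / 0.7184 = 82.5 %.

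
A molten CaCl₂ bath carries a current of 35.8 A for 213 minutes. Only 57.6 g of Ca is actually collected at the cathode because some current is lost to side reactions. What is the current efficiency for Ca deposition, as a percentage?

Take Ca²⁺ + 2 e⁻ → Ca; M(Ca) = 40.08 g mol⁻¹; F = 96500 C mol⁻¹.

Q = I·t = 35.80 × 12780 = 457500 C; n(e⁻) = 457500/96500 = 4.741 mol.
Theoretical n(Ca) = n(e⁻)/2 = 2.371 mol, i.e. m_theo = 2.371 × 40.08 = 95.01 g.
Efficiency = m_actual / m_theo = 57.6 / 95.01 = 60.6 %.

60.6 %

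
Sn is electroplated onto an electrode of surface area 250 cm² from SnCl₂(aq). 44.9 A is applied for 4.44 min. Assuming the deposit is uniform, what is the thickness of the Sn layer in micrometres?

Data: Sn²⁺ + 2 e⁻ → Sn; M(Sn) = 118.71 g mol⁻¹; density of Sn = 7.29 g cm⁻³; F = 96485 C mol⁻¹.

Q = I·t = 44.90 × 266.40 = 11960 C; n(e⁻) = 0.1240 mol.
n(Sn) = n(e⁻)/2 = 0.06199 mol, so m = 0.06199 × 118.71 = 7.358 g.
Volume = m/ρ = 7.358 / 7.29 = 1.009 cm³.
Thickness = V/A = 1.009 / 250 = 0.00404 cm = 40.4 μm.

40.4 μm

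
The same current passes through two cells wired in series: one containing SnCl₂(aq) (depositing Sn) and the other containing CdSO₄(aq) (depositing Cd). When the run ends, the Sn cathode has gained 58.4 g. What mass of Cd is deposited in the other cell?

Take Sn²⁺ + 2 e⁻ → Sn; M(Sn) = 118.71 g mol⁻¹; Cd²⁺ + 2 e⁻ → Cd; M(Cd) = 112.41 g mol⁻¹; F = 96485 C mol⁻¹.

55.3 g

n(Sn) = 58.4 / 118.71 = 0.4920 mol.
Since Sn²⁺ + 2 e⁻ → Sn, n(e⁻) passed = 2 × 0.4920 = 0.9839 mol.
Cells in series carry the same charge, so the same 0.9839 mol of electrons passes through cell 2.
Cd²⁺ + 2 e⁻ → Cd, so n(Cd) = 0.9839 / 2 = 0.4920 mol.
m(Cd) = 0.4920 × 112.41 = 55.3 g.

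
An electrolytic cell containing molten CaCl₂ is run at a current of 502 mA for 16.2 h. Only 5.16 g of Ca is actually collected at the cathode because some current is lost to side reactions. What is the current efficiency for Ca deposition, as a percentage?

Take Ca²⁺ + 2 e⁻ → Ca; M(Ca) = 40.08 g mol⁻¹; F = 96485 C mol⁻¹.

Q = I·t = 0.5020 × 58320 = 29280 C; n(e⁻) = 29280/96485 = 0.3034 mol.
Theoretical n(Ca) = n(e⁻)/2 = 0.1517 mol, i.e. m_theo = 0.1517 × 40.08 = 6.081 g.
Efficiency = m_actual / m_theo = 5.16 / 6.081 = 84.9 %.

84.9 %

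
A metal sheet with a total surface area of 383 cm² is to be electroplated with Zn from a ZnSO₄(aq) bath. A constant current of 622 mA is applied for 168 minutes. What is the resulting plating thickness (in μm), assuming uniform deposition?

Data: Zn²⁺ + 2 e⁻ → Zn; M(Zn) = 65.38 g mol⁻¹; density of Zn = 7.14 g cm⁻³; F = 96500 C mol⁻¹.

7.77 μm

Q = I·t = 0.6220 × 10080 = 6270 C; n(e⁻) = 0.06497 mol.
n(Zn) = n(e⁻)/2 = 0.03249 mol, so m = 0.03249 × 65.38 = 2.124 g.
Volume = m/ρ = 2.124 / 7.14 = 0.2975 cm³.
Thickness = V/A = 0.2975 / 383 = 7.77 × 10⁻⁴ cm = 7.77 μm.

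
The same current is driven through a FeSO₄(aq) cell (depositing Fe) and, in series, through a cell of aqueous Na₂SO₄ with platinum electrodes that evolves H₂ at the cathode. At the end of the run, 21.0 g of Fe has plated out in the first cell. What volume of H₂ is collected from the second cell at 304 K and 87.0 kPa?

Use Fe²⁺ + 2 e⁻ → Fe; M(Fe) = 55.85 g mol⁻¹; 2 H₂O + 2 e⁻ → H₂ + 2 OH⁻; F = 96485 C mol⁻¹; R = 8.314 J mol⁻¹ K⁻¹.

10.9 L

n(Fe) = 21.0 / 55.85 = 0.3760 mol, so n(e⁻) = 2 × 0.3760 = 0.7520 mol.
The cells are in series, so the same 0.7520 mol of electrons passes through the second cell.
2 H₂O + 2 e⁻ → H₂ + 2 OH⁻ — 2 mol e⁻ per mol H₂, so n(H₂) = 0.7520/2 = 0.3760 mol.
V = nRT/P = (0.3760 × 8.314 × 304) / (87.0 × 10³) = 0.0109 m³ = 10.9 L.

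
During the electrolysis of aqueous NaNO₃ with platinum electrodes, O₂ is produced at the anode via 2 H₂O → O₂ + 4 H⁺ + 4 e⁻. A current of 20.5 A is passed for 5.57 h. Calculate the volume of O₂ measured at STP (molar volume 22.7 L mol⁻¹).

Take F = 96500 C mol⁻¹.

Q = I·t = 20.50 A × 20052 s = 411100 C.
n(e⁻) = Q/F = 411100 / 96500 = 4.260 mol.
4 electrons are transferred per O₂ molecule, so n(O₂) = 4.260 / 4 = 1.065 mol.
V = n × V_m = 1.065 × 22.7 = 24.2 L.

24.2 L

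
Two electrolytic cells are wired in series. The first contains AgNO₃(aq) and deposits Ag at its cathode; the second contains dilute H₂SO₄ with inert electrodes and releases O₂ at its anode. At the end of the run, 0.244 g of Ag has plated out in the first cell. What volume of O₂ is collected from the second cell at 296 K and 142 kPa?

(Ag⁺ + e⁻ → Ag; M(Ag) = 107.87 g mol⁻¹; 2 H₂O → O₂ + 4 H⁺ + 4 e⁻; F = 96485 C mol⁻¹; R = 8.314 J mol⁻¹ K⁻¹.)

0.00980 L

n(Ag) = 0.244 / 107.87 = 0.002262 mol, so n(e⁻) = 1 × 0.002262 = 0.002262 mol.
The cells are in series, so the same 0.002262 mol of electrons passes through the second cell.
2 H₂O → O₂ + 4 H⁺ + 4 e⁻ — 4 mol e⁻ per mol O₂, so n(O₂) = 0.002262/4 = 0.0005655 mol.
V = nRT/P = (0.0005655 × 8.314 × 296) / (142 × 10³) = 9.80 × 10⁻⁶ m³ = 0.00980 L.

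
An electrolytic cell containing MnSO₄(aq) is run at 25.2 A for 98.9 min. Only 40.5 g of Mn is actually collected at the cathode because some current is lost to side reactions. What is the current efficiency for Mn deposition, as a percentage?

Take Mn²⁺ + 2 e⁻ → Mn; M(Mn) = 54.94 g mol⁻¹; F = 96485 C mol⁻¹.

Q = I·t = 25.20 × 5934.0 = 149500 C; n(e⁻) = 149500/96485 = 1.550 mol.
Theoretical n(Mn) = n(e⁻)/2 = 0.7749 mol, i.e. m_theo = 0.7749 × 54.94 = 42.57 g.
Efficiency = m_actual / m_theo = 40.5 / 42.57 = 95.1 %.

95.1 %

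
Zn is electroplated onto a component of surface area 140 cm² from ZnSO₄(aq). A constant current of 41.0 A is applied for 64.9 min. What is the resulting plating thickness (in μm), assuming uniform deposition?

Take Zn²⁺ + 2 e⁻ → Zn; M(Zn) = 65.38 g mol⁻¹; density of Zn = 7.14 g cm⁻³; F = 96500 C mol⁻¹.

Q = I·t = 41.00 × 3894.0 = 159700 C; n(e⁻) = 1.654 mol.
n(Zn) = n(e⁻)/2 = 0.8272 mol, so m = 0.8272 × 65.38 = 54.08 g.
Volume = m/ρ = 54.08 / 7.14 = 7.575 cm³.
Thickness = V/A = 7.575 / 140 = 0.0541 cm = 541 μm.

541 μm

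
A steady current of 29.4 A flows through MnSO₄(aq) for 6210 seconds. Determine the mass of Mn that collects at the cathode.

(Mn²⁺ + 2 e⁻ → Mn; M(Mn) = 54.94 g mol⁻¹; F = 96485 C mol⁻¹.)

52.0 g

Q = I·t = 29.40 A × 6210.0 s = 182600 C.
n(e⁻) = Q/F = 182600 / 96485 = 1.892 mol.
Mn²⁺ + 2 e⁻ → Mn, so n(Mn) = n(e⁻)/2 = 0.9461 mol.
m = n·M = 0.9461 × 54.94 = 52.0 g.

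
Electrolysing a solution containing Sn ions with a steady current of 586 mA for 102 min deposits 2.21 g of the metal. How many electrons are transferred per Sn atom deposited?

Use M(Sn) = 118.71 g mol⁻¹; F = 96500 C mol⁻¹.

Q = I·t = 0.5860 A × 6120.0 s = 3586 C, so n(e⁻) = 3586/96500 = 0.03716 mol.
n(Sn) deposited = 2.21 / 118.71 = 0.01862 mol.
Electrons per atom = n(e⁻)/n(Sn) = 0.03716 / 0.01862 = 2.00 ≈ 2, so the ion is Sn²⁺.

2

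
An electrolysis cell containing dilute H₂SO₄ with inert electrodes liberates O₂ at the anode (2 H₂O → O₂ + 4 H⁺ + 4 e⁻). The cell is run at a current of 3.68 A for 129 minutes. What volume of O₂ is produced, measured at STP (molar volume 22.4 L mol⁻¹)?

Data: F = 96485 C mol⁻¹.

Q = I·t = 3.680 A × 7740.0 s = 28480 C.
n(e⁻) = Q/F = 28480 / 96485 = 0.2952 mol.
4 electrons are transferred per O₂ molecule, so n(O₂) = 0.2952 / 4 = 0.07380 mol.
V = n × V_m = 0.07380 × 22.4 = 1.65 L.

1.65 L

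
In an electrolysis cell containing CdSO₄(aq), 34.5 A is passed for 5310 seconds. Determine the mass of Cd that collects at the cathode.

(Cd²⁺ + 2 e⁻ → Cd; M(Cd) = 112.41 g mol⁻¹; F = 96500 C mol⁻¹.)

107 g

Q = I·t = 34.50 A × 5310.0 s = 183200 C.
n(e⁻) = Q/F = 183200 / 96500 = 1.898 mol.
Cd²⁺ + 2 e⁻ → Cd, so n(Cd) = n(e⁻)/2 = 0.9492 mol.
m = n·M = 0.9492 × 112.41 = 107 g.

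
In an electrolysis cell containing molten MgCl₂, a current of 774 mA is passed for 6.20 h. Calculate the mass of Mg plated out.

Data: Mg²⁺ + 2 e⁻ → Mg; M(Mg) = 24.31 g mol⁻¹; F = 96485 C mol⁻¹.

2.18 g

Q = I·t = 0.7740 A × 22320 s = 17280 C.
n(e⁻) = Q/F = 17280 / 96485 = 0.1791 mol.
Mg²⁺ + 2 e⁻ → Mg, so n(Mg) = n(e⁻)/2 = 0.08953 mol.
m = n·M = 0.08953 × 24.31 = 2.18 g.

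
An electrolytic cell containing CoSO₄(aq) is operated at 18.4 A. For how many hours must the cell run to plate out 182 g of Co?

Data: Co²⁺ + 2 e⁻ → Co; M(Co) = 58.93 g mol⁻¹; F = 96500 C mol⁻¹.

n(Co) = m/M = 182 / 58.93 = 3.088 mol.
Each Co atom requires 2 electrons, so n(e⁻) = 2 × 3.088 = 6.177 mol.
Q = n(e⁻)·F = 6.177 × 96500 = 596100 C.
t = Q/I = 596100 / 18.40 A = 32390 s = 9.00 h.

9.00 h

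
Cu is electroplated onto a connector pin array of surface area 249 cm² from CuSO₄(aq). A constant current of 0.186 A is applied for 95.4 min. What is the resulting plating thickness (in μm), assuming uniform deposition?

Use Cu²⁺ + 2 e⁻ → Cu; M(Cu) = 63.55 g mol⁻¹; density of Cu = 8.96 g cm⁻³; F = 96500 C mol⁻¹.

Q = I·t = 0.1860 × 5724.0 = 1065 C; n(e⁻) = 0.01103 mol.
n(Cu) = n(e⁻)/2 = 0.005516 mol, so m = 0.005516 × 63.55 = 0.3506 g.
Volume = m/ρ = 0.3506 / 8.96 = 0.03913 cm³.
Thickness = V/A = 0.03913 / 249 = 1.57 × 10⁻⁴ cm = 1.57 μm.

1.57 μm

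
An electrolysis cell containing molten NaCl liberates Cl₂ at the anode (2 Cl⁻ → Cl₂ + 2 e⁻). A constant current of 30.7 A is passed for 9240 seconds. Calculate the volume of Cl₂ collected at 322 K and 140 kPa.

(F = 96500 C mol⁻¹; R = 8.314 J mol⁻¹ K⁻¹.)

Q = I·t = 30.70 A × 9240.0 s = 283700 C.
n(e⁻) = Q/F = 283700 / 96500 = 2.940 mol.
2 electrons are transferred per Cl₂ molecule, so n(Cl₂) = 2.940 / 2 = 1.470 mol.
V = nRT/P = (1.470 × 8.314 × 322) / (140 × 10³ Pa) = 0.0281 m³ = 28.1 L.

28.1 L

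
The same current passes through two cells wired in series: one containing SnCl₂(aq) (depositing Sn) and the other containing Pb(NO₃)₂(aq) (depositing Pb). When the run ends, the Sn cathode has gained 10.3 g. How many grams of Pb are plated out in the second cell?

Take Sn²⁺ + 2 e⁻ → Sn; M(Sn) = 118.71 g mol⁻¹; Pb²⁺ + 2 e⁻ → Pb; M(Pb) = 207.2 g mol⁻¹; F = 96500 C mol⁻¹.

n(Sn) = 10.3 / 118.71 = 0.08677 mol.
Since Sn²⁺ + 2 e⁻ → Sn, n(e⁻) passed = 2 × 0.08677 = 0.1735 mol.
Cells in series carry the same charge, so the same 0.1735 mol of electrons passes through cell 2.
Pb²⁺ + 2 e⁻ → Pb, so n(Pb) = 0.1735 / 2 = 0.08677 mol.
m(Pb) = 0.08677 × 207.2 = 18.0 g.

18.0 g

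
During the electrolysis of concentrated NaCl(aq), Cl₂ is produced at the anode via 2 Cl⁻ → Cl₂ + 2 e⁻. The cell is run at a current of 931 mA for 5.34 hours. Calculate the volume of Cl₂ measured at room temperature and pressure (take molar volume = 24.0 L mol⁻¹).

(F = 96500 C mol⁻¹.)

Q = I·t = 0.9310 A × 19224 s = 17900 C.
n(e⁻) = Q/F = 17900 / 96500 = 0.1855 mol.
2 electrons are transferred per Cl₂ molecule, so n(Cl₂) = 0.1855 / 2 = 0.09273 mol.
V = n × V_m = 0.09273 × 24.0 = 2.23 L.

2.23 L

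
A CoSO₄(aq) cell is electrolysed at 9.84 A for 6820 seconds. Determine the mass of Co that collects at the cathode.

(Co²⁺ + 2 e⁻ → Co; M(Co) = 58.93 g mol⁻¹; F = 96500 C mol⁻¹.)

Q = I·t = 9.840 A × 6820.0 s = 67110 C.
n(e⁻) = Q/F = 67110 / 96500 = 0.6954 mol.
Co²⁺ + 2 e⁻ → Co, so n(Co) = n(e⁻)/2 = 0.3477 mol.
m = n·M = 0.3477 × 58.93 = 20.5 g.

20.5 g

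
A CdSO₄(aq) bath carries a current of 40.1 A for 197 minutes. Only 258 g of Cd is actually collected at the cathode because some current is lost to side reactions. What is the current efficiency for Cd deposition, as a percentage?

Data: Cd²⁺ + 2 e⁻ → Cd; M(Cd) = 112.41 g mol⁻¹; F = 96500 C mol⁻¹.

Q = I·t = 40.10 × 11820 = 474000 C; n(e⁻) = 474000/96500 = 4.912 mol.
Theoretical n(Cd) = n(e⁻)/2 = 2.456 mol, i.e. m_theo = 2.456 × 112.41 = 276.1 g.
Efficiency = m_actual / m_theo = 258 / 276.1 = 93.5 %.

93.5 %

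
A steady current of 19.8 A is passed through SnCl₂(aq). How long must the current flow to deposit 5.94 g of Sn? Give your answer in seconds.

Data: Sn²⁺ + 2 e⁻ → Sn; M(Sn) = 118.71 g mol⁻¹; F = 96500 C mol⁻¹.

n(Sn) = m/M = 5.94 / 118.71 = 0.05004 mol.
Each Sn atom requires 2 electrons, so n(e⁻) = 2 × 0.05004 = 0.1001 mol.
Q = n(e⁻)·F = 0.1001 × 96500 = 9657 C.
t = Q/I = 9657 / 19.80 A = 487.7 s.

488 s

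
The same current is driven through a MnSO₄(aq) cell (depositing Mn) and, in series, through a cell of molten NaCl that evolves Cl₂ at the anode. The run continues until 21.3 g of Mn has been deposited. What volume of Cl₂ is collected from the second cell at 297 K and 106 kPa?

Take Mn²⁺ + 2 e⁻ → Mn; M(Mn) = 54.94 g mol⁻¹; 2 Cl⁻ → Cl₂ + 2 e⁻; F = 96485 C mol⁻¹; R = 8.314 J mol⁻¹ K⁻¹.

n(Mn) = 21.3 / 54.94 = 0.3877 mol, so n(e⁻) = 2 × 0.3877 = 0.7754 mol.
The cells are in series, so the same 0.7754 mol of electrons passes through the second cell.
2 Cl⁻ → Cl₂ + 2 e⁻ — 2 mol e⁻ per mol Cl₂, so n(Cl₂) = 0.7754/2 = 0.3877 mol.
V = nRT/P = (0.3877 × 8.314 × 297) / (106 × 10³) = 0.00903 m³ = 9.03 L.

9.03 L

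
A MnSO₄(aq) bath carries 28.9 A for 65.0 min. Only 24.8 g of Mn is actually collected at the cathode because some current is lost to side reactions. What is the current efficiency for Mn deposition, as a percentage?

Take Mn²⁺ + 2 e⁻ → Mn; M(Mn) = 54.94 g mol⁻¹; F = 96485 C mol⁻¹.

77.3 %

Q = I·t = 28.90 × 3900.0 = 112700 C; n(e⁻) = 112700/96485 = 1.168 mol.
Theoretical n(Mn) = n(e⁻)/2 = 0.5841 mol, i.e. m_theo = 0.5841 × 54.94 = 32.09 g.
Efficiency = m_actual / m_theo = 24.8 / 32.09 = 77.3 %.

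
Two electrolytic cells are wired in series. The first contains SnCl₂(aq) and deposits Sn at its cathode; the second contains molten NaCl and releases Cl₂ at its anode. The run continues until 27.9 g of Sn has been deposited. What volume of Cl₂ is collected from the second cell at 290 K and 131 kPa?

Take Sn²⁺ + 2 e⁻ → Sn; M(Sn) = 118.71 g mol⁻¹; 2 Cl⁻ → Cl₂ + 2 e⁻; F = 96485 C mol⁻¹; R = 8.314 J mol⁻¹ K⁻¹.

n(Sn) = 27.9 / 118.71 = 0.2350 mol, so n(e⁻) = 2 × 0.2350 = 0.4701 mol.
The cells are in series, so the same 0.4701 mol of electrons passes through the second cell.
2 Cl⁻ → Cl₂ + 2 e⁻ — 2 mol e⁻ per mol Cl₂, so n(Cl₂) = 0.4701/2 = 0.2350 mol.
V = nRT/P = (0.2350 × 8.314 × 290) / (131 × 10³) = 0.00433 m³ = 4.33 L.

4.33 L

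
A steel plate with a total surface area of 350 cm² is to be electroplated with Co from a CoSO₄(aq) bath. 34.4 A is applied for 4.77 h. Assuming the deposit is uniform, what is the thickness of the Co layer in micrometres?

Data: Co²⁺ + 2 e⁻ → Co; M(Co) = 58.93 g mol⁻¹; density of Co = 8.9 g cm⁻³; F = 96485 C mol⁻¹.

Q = I·t = 34.40 × 17172 = 590700 C; n(e⁻) = 6.122 mol.
n(Co) = n(e⁻)/2 = 3.061 mol, so m = 3.061 × 58.93 = 180.4 g.
Volume = m/ρ = 180.4 / 8.9 = 20.27 cm³.
Thickness = V/A = 20.27 / 350 = 0.0579 cm = 579 μm.

579 μm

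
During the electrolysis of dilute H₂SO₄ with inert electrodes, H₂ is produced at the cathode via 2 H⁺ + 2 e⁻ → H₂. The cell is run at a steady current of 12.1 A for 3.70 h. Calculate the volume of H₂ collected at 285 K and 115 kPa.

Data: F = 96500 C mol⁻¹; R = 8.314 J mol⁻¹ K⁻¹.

Q = I·t = 12.10 A × 13320 s = 161200 C.
n(e⁻) = Q/F = 161200 / 96500 = 1.670 mol.
2 electrons are transferred per H₂ molecule, so n(H₂) = 1.670 / 2 = 0.8351 mol.
V = nRT/P = (0.8351 × 8.314 × 285) / (115 × 10³ Pa) = 0.0172 m³ = 17.2 L.

17.2 L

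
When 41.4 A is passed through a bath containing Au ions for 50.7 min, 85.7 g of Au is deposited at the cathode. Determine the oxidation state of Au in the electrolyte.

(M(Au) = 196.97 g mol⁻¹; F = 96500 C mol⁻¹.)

+3

Q = I·t = 41.40 A × 3042.0 s = 125900 C, so n(e⁻) = 125900/96500 = 1.305 mol.
n(Au) deposited = 85.7 / 196.97 = 0.4351 mol.
Electrons per atom = n(e⁻)/n(Au) = 1.305 / 0.4351 = 3.00 ≈ 3, so the ion is Au³⁺.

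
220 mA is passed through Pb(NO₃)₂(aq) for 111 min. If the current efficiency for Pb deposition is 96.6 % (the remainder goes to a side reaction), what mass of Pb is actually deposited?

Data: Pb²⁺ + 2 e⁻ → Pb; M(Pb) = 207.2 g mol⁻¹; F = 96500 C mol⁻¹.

1.52 g

Q = I·t = 0.2200 × 6660.0 = 1465 C.
n(e⁻) = 1465/96500 = 0.01518 mol; theoretically n(Pb) = 0.01518/2 = 0.007592 mol, m_theo = 1.573 g.
At 96.6 % efficiency, m_actual = 0.966 × 1.573 = 1.52 g.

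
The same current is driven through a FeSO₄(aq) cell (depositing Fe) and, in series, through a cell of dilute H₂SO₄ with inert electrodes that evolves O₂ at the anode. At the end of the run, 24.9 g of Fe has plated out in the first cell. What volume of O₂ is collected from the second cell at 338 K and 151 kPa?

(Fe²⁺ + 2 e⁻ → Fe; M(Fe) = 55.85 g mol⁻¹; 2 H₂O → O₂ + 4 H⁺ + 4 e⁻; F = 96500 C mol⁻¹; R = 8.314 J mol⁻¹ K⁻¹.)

4.15 L

n(Fe) = 24.9 / 55.85 = 0.4458 mol, so n(e⁻) = 2 × 0.4458 = 0.8917 mol.
The cells are in series, so the same 0.8917 mol of electrons passes through the second cell.
2 H₂O → O₂ + 4 H⁺ + 4 e⁻ — 4 mol e⁻ per mol O₂, so n(O₂) = 0.8917/4 = 0.2229 mol.
V = nRT/P = (0.2229 × 8.314 × 338) / (151 × 10³) = 0.00415 m³ = 4.15 L.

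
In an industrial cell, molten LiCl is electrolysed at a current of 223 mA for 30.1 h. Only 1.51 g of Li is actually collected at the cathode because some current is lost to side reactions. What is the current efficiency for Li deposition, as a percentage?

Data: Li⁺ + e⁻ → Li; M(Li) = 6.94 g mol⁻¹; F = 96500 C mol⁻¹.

86.9 %

Q = I·t = 0.2230 × 108360 = 24160 C; n(e⁻) = 24160/96500 = 0.2504 mol.
Theoretical n(Li) = n(e⁻)/1 = 0.2504 mol, i.e. m_theo = 0.2504 × 6.94 = 1.738 g.
Efficiency = m_actual / m_theo = 1.51 / 1.738 = 86.9 %.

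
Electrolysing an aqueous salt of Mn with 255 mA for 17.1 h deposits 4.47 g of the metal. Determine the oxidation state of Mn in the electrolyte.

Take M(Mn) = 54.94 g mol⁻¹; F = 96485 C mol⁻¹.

Q = I·t = 0.2550 A × 61560 s = 15700 C, so n(e⁻) = 15700/96485 = 0.1627 mol.
n(Mn) deposited = 4.47 / 54.94 = 0.08136 mol.
Electrons per atom = n(e⁻)/n(Mn) = 0.1627 / 0.08136 = 2.00 ≈ 2, so the ion is Mn²⁺.

+2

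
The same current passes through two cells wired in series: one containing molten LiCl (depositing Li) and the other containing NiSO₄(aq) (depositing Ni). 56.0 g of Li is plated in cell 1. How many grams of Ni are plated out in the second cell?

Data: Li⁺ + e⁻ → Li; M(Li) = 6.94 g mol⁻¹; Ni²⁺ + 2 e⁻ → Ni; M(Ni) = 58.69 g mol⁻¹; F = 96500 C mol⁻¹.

n(Li) = 56.0 / 6.94 = 8.069 mol.
Since Li⁺ + e⁻ → Li, n(e⁻) passed = 1 × 8.069 = 8.069 mol.
Cells in series carry the same charge, so the same 8.069 mol of electrons passes through cell 2.
Ni²⁺ + 2 e⁻ → Ni, so n(Ni) = 8.069 / 2 = 4.035 mol.
m(Ni) = 4.035 × 58.69 = 237 g.

237 g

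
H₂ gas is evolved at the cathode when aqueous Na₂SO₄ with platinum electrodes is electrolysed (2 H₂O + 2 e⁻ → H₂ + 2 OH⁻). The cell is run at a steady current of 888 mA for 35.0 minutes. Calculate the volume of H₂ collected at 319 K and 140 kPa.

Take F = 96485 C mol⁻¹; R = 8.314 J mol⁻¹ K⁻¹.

Q = I·t = 0.8880 A × 2100.0 s = 1865 C.
n(e⁻) = Q/F = 1865 / 96485 = 0.01933 mol.
2 electrons are transferred per H₂ molecule, so n(H₂) = 0.01933 / 2 = 0.009664 mol.
V = nRT/P = (0.009664 × 8.314 × 319) / (140 × 10³ Pa) = 1.83 × 10⁻⁴ m³ = 0.183 L.

0.183 L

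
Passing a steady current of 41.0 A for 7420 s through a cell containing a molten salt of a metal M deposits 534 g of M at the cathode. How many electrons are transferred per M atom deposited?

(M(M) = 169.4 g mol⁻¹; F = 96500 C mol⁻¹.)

Q = I·t = 41.00 A × 7420.0 s = 304200 C, so n(e⁻) = 304200/96500 = 3.153 mol.
n(M) deposited = 534 / 169.4 = 3.152 mol.
Electrons per atom = n(e⁻)/n(M) = 3.153 / 3.152 = 1.00 ≈ 1, so the ion is M⁺.

1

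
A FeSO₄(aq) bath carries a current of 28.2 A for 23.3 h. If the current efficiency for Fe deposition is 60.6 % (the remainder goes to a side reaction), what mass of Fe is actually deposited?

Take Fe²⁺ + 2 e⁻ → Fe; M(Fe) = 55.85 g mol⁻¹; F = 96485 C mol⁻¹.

415 g

Q = I·t = 28.20 × 83880 = 2365000 C.
n(e⁻) = 2365000/96485 = 24.52 mol; theoretically n(Fe) = 24.52/2 = 12.26 mol, m_theo = 684.6 g.
At 60.6 % efficiency, m_actual = 0.606 × 684.6 = 415 g.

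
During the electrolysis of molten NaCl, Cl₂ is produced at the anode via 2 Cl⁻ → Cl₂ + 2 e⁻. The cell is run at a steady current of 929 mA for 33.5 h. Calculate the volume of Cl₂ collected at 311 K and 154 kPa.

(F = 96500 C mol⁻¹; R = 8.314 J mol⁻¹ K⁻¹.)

Q = I·t = 0.9290 A × 120600 s = 112000 C.
n(e⁻) = Q/F = 112000 / 96500 = 1.161 mol.
2 electrons are transferred per Cl₂ molecule, so n(Cl₂) = 1.161 / 2 = 0.5805 mol.
V = nRT/P = (0.5805 × 8.314 × 311) / (154 × 10³ Pa) = 0.00975 m³ = 9.75 L.

9.75 L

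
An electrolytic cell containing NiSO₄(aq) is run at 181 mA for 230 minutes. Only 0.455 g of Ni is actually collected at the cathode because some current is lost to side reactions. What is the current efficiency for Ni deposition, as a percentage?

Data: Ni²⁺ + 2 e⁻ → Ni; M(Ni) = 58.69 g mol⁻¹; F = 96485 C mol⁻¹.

Q = I·t = 0.1810 × 13800 = 2498 C; n(e⁻) = 2498/96485 = 0.02589 mol.
Theoretical n(Ni) = n(e⁻)/2 = 0.01294 mol, i.e. m_theo = 0.01294 × 58.69 = 0.7597 g.
Efficiency = m_actual / m_theo = 0.455 / 0.7597 = 59.9 %.

59.9 %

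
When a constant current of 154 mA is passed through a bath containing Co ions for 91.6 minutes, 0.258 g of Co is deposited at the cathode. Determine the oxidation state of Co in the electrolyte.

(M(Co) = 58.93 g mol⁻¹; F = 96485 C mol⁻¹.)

+2

Q = I·t = 0.1540 A × 5496.0 s = 846.4 C, so n(e⁻) = 846.4/96485 = 0.008772 mol.
n(Co) deposited = 0.258 / 58.93 = 0.004378 mol.
Electrons per atom = n(e⁻)/n(Co) = 0.008772 / 0.004378 = 2.00 ≈ 2, so the ion is Co²⁺.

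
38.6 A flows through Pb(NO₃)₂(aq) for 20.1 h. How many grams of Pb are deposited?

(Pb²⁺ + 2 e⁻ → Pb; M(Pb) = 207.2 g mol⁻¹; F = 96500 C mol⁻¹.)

Q = I·t = 38.60 A × 72360 s = 2793000 C.
n(e⁻) = Q/F = 2793000 / 96500 = 28.94 mol.
Pb²⁺ + 2 e⁻ → Pb, so n(Pb) = n(e⁻)/2 = 14.47 mol.
m = n·M = 14.47 × 207.2 = 3000 g.

3000 g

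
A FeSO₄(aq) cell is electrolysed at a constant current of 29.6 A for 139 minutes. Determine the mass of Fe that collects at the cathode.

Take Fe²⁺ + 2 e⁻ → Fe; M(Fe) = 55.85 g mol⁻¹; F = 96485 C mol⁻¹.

71.4 g

Q = I·t = 29.60 A × 8340.0 s = 246900 C.
n(e⁻) = Q/F = 246900 / 96485 = 2.559 mol.
Fe²⁺ + 2 e⁻ → Fe, so n(Fe) = n(e⁻)/2 = 1.279 mol.
m = n·M = 1.279 × 55.85 = 71.4 g.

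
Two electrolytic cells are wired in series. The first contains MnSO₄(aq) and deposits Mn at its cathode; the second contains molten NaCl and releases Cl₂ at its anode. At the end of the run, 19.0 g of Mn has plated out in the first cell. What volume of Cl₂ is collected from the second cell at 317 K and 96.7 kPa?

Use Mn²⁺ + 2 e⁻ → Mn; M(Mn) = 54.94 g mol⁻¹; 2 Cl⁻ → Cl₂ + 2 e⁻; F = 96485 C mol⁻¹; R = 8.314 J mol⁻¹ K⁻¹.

9.43 L

n(Mn) = 19.0 / 54.94 = 0.3458 mol, so n(e⁻) = 2 × 0.3458 = 0.6917 mol.
The cells are in series, so the same 0.6917 mol of electrons passes through the second cell.
2 Cl⁻ → Cl₂ + 2 e⁻ — 2 mol e⁻ per mol Cl₂, so n(Cl₂) = 0.6917/2 = 0.3458 mol.
V = nRT/P = (0.3458 × 8.314 × 317) / (96.7 × 10³) = 0.00943 m³ = 9.43 L.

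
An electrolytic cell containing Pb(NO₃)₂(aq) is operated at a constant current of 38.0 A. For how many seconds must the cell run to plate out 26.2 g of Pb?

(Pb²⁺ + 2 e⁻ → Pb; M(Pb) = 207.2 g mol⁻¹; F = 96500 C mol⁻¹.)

642 s

n(Pb) = m/M = 26.2 / 207.2 = 0.1264 mol.
Each Pb atom requires 2 electrons, so n(e⁻) = 2 × 0.1264 = 0.2529 mol.
Q = n(e⁻)·F = 0.2529 × 96500 = 24400 C.
t = Q/I = 24400 / 38.00 A = 642.2 s.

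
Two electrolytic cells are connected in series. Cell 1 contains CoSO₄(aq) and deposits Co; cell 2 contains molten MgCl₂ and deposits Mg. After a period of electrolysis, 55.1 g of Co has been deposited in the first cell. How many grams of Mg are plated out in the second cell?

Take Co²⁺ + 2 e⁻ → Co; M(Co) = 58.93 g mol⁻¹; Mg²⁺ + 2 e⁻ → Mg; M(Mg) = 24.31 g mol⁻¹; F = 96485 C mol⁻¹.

n(Co) = 55.1 / 58.93 = 0.9350 mol.
Since Co²⁺ + 2 e⁻ → Co, n(e⁻) passed = 2 × 0.9350 = 1.870 mol.
Cells in series carry the same charge, so the same 1.870 mol of electrons passes through cell 2.
Mg²⁺ + 2 e⁻ → Mg, so n(Mg) = 1.870 / 2 = 0.9350 mol.
m(Mg) = 0.9350 × 24.31 = 22.7 g.

22.7 g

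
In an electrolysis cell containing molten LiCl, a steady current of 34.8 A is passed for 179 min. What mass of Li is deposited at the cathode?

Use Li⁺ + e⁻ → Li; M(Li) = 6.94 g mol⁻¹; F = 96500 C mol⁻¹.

26.9 g

Q = I·t = 34.80 A × 10740 s = 373800 C.
n(e⁻) = Q/F = 373800 / 96500 = 3.873 mol.
Li⁺ + e⁻ → Li, so n(Li) = n(e⁻)/1 = 3.873 mol.
m = n·M = 3.873 × 6.94 = 26.9 g.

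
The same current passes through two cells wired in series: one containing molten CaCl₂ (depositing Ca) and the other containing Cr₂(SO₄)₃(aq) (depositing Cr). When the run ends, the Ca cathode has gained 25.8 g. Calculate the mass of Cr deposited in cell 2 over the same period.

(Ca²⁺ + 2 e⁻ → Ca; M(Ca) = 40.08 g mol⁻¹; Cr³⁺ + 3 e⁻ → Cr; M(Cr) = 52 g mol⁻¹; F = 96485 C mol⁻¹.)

22.3 g

n(Ca) = 25.8 / 40.08 = 0.6437 mol.
Since Ca²⁺ + 2 e⁻ → Ca, n(e⁻) passed = 2 × 0.6437 = 1.287 mol.
Cells in series carry the same charge, so the same 1.287 mol of electrons passes through cell 2.
Cr³⁺ + 3 e⁻ → Cr, so n(Cr) = 1.287 / 3 = 0.4291 mol.
m(Cr) = 0.4291 × 52 = 22.3 g.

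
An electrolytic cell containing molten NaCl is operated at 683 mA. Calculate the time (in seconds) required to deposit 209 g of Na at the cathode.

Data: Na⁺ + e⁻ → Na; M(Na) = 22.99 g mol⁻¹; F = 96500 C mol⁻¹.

n(Na) = m/M = 209 / 22.99 = 9.091 mol.
Each Na atom requires 1 electron, so n(e⁻) = 1 × 9.091 = 9.091 mol.
Q = n(e⁻)·F = 9.091 × 96500 = 877300 C.
t = Q/I = 877300 / 0.6830 A = 1284000 s.

1.28 × 10⁶ s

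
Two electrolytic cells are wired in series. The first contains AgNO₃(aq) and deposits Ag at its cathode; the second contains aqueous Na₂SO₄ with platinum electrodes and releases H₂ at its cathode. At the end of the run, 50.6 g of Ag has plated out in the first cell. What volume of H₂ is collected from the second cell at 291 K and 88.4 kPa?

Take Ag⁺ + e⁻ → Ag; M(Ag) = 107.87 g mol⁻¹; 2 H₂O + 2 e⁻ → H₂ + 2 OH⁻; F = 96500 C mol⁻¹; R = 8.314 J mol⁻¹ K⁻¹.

6.42 L

n(Ag) = 50.6 / 107.87 = 0.4691 mol, so n(e⁻) = 1 × 0.4691 = 0.4691 mol.
The cells are in series, so the same 0.4691 mol of electrons passes through the second cell.
2 H₂O + 2 e⁻ → H₂ + 2 OH⁻ — 2 mol e⁻ per mol H₂, so n(H₂) = 0.4691/2 = 0.2345 mol.
V = nRT/P = (0.2345 × 8.314 × 291) / (88.4 × 10³) = 0.00642 m³ = 6.42 L.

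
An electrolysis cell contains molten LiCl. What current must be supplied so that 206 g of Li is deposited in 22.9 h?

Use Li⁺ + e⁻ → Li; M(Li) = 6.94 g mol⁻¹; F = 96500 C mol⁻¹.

n(Li) = 206 / 6.94 = 29.68 mol.
n(e⁻) = 1 × 29.68 = 29.68 mol.
Q = n(e⁻)·F = 29.68 × 96500 = 2864000 C.
I = Q/t = 2864000 / 82440 s = 34.7 A.

34.7 A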